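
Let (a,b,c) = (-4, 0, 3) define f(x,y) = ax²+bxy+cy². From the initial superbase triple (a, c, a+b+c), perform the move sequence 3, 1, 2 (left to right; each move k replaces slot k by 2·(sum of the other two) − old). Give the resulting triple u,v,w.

start (-4,3,-1) = (f(1,0),f(0,1),f(1,1))
replace slot 3: 2·((-4)+3) − (-1) = -1 → (-4,3,-1)
replace slot 1: 2·(3+(-1)) − (-4) = 8 → (8,3,-1)
replace slot 2: 2·(8+(-1)) − 3 = 11 → (8,11,-1)

8,11,-1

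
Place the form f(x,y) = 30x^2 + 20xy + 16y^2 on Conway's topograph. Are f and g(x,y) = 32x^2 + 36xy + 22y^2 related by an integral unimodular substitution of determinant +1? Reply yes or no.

D₁ = -1520, D₂ = -1520
f: flip: (30,20,16)→(16,-20,30)
f: translate: b→12 (≡-20 mod 32), so (16,-20,30)→(16,12,26)
f: reduced (well bottom): (16,12,26) with a≤c, −a<b≤a
g: translate: b→-28 (≡36 mod 64), so (32,36,22)→(32,-28,18)
g: flip: (32,-28,18)→(18,28,32)
g: translate: b→-8 (≡28 mod 36), so (18,28,32)→(18,-8,22)
g: reduced (well bottom): (18,-8,22) with a≤c, −a<b≤a
reduced forms (16, 12, 26) vs (18, -8, 22) ⇒ inequivalent

no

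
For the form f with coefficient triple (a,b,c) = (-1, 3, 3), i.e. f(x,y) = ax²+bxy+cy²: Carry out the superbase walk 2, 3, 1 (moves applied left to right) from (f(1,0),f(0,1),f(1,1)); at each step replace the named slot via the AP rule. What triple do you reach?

start (-1,3,5) = (f(1,0),f(0,1),f(1,1))
replace slot 2: 2·((-1)+5) − 3 = 5 → (-1,5,5)
replace slot 3: 2·((-1)+5) − 5 = 3 → (-1,5,3)
replace slot 1: 2·(5+3) − (-1) = 17 → (17,5,3)

17,5,3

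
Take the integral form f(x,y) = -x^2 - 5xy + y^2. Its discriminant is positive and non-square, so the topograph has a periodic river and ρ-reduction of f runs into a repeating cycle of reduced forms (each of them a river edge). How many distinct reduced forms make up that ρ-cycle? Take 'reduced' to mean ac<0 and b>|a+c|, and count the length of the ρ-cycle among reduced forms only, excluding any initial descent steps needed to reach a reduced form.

D = 29, ⌊√D⌋ = 5
descent: ρ → (1,5,-1)  [lands on river]
river: ρ → (-1,5,1)
ρ-cycle length = 2 (tail of 1 descent step not counted)

2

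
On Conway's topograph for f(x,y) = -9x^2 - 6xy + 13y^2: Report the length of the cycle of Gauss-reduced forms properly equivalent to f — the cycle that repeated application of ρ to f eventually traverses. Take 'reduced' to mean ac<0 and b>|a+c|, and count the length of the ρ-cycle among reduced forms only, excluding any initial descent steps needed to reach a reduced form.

D = 504, ⌊√D⌋ = 22
descent: ρ → (13,6,-9)  [lands on river]
river: ρ → (-9,12,10)
river: ρ → (10,8,-11)
river: ρ → (-11,14,7)
river: ρ → (7,14,-11)
river: ρ → (-11,8,10)
river: ρ → (10,12,-9)
river: ρ → (-9,6,13)
river: ρ → (13,20,-2)
river: ρ → (-2,20,13)
ρ-cycle length = 10 (tail of 1 descent step not counted)

10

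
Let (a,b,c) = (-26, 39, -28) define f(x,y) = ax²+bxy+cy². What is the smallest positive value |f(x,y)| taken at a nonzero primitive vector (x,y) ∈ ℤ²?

translate: b→13 (≡-39 mod 52), so (26,-39,28)→(26,13,15)
flip: (26,13,15)→(15,-13,26)
reduced (well bottom): (15,-13,26) with a≤c, −a<b≤a
well minimum |f| = |-15| = 15 (negative-definite)

15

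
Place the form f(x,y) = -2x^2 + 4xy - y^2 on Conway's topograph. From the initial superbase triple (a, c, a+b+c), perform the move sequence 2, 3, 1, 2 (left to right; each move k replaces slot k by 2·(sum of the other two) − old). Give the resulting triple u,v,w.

start (-2,-1,1) = (f(1,0),f(0,1),f(1,1))
replace slot 2: 2·((-2)+1) − (-1) = -1 → (-2,-1,1)
replace slot 3: 2·((-2)+(-1)) − 1 = -7 → (-2,-1,-7)
replace slot 1: 2·((-1)+(-7)) − (-2) = -14 → (-14,-1,-7)
replace slot 2: 2·((-14)+(-7)) − (-1) = -41 → (-14,-41,-7)

-14,-41,-7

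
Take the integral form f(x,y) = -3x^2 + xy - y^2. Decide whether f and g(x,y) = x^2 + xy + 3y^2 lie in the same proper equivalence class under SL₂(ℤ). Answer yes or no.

D₁ = -11, D₂ = -11
f is negative-definite; reduce −f:
−f: flip: (3,-1,1)→(1,1,3)
−f: reduced (well bottom): (1,1,3) with a≤c, −a<b≤a
flip sign back: reduced form of f is (-1,-1,-3)
g: reduced (well bottom): (1,1,3) with a≤c, −a<b≤a
reduced forms (-1, -1, -3) vs (1, 1, 3) ⇒ inequivalent

no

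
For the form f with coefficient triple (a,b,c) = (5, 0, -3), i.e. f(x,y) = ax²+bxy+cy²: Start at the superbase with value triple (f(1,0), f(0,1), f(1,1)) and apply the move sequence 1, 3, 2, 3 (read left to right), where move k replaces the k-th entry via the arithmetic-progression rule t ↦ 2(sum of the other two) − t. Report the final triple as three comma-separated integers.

start (5,-3,2) = (f(1,0),f(0,1),f(1,1))
replace slot 1: 2·((-3)+2) − 5 = -7 → (-7,-3,2)
replace slot 3: 2·((-7)+(-3)) − 2 = -22 → (-7,-3,-22)
replace slot 2: 2·((-7)+(-22)) − (-3) = -55 → (-7,-55,-22)
replace slot 3: 2·((-7)+(-55)) − (-22) = -102 → (-7,-55,-102)

-7,-55,-102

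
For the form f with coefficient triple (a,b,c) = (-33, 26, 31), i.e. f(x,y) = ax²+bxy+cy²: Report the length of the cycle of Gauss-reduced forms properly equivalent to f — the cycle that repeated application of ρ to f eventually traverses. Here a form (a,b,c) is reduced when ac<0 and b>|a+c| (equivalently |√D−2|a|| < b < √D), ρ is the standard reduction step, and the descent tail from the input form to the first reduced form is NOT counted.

D = 4768, ⌊√D⌋ = 69
river: ρ → (31,36,-28)
river: ρ → (-28,20,39)
river: ρ → (39,58,-9)
river: ρ → (-9,68,4)
river: ρ → (4,68,-9)
river: ρ → (-9,58,39)
river: ρ → (39,20,-28)
river: ρ → (-28,36,31)
river: ρ → (31,26,-33)
river: ρ → (-33,40,24)
river: ρ → (24,56,-17)
river: ρ → (-17,46,39)
river: ρ → (39,32,-24)
river: ρ → (-24,64,7)
river: ρ → (7,62,-33)
river: ρ → (-33,4,36)
river: ρ → (36,68,-1)
river: ρ → (-1,68,36)
river: ρ → (36,4,-33)
river: ρ → (-33,62,7)
river: ρ → (7,64,-24)
river: ρ → (-24,32,39)
river: ρ → (39,46,-17)
river: ρ → (-17,56,24)
river: ρ → (24,40,-33)
river: ρ → (-33,26,31)
ρ-cycle length = 26 (tail of 0 descent steps not counted)

26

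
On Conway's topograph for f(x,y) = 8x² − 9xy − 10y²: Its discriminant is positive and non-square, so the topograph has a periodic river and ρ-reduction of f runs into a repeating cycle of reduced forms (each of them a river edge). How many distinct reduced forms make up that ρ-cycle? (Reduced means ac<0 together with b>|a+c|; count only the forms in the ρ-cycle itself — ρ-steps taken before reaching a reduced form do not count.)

D = 401, ⌊√D⌋ = 20
descent: ρ → (-10,9,8)  [lands on river]
river: ρ → (8,7,-11)
river: ρ → (-11,15,4)
river: ρ → (4,17,-7)
river: ρ → (-7,11,10)
river: ρ → (10,9,-8)
river: ρ → (-8,7,11)
river: ρ → (11,15,-4)
river: ρ → (-4,17,7)
river: ρ → (7,11,-10)
ρ-cycle length = 10 (tail of 1 descent step not counted)

10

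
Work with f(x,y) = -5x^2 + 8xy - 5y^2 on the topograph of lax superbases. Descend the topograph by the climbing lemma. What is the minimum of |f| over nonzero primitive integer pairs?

translate: b→2 (≡-8 mod 10), so (5,-8,5)→(5,2,2)
flip: (5,2,2)→(2,-2,5)
translate: b→2 (≡-2 mod 4), so (2,-2,5)→(2,2,5)
reduced (well bottom): (2,2,5) with a≤c, −a<b≤a
well minimum |f| = |-2| = 2 (negative-definite)

2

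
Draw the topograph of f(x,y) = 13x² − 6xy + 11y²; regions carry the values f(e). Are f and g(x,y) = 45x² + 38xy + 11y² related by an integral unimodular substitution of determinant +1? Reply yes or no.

D₁ = -536, D₂ = -536
f: flip: (13,-6,11)→(11,6,13)
f: reduced (well bottom): (11,6,13) with a≤c, −a<b≤a
g: flip: (45,38,11)→(11,-38,45)
g: translate: b→6 (≡-38 mod 22), so (11,-38,45)→(11,6,13)
g: reduced (well bottom): (11,6,13) with a≤c, −a<b≤a
reduced forms (11, 6, 13) vs (11, 6, 13) ⇒ equivalent

yes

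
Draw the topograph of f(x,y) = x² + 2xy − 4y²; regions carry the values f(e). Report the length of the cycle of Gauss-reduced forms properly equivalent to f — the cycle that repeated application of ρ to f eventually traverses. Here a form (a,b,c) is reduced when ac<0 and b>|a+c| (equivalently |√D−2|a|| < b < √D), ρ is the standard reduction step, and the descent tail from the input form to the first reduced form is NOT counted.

D = 20, ⌊√D⌋ = 4
descent: ρ → (-4,-2,1)
descent: ρ → (1,4,-1)  [lands on river]
river: ρ → (-1,4,1)
ρ-cycle length = 2 (tail of 2 descent steps not counted)

2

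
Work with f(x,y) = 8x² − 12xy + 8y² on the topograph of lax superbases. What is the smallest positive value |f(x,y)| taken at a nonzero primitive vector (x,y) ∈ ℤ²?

translate: b→4 (≡-12 mod 16), so (8,-12,8)→(8,4,4)
flip: (8,4,4)→(4,-4,8)
translate: b→4 (≡-4 mod 8), so (4,-4,8)→(4,4,8)
reduced (well bottom): (4,4,8) with a≤c, −a<b≤a
well minimum = a = 4

4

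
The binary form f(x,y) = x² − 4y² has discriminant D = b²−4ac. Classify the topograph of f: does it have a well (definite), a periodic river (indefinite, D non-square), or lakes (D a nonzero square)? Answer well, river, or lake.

D = b²−4ac = 0² − 4·1·(-4) = 16
D = 4² is a perfect square ⇒ form factors over ℤ ⇒ lakes

lake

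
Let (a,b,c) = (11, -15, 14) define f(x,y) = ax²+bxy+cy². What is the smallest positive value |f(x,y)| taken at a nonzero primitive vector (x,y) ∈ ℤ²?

translate: b→7 (≡-15 mod 22), so (11,-15,14)→(11,7,10)
flip: (11,7,10)→(10,-7,11)
reduced (well bottom): (10,-7,11) with a≤c, −a<b≤a
well minimum = a = 10

10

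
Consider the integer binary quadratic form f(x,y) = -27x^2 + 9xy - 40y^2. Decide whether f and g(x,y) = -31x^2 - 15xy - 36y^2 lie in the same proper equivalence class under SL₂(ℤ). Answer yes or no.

D₁ = -4239, D₂ = -4239
f is negative-definite; reduce −f:
−f: reduced (well bottom): (27,-9,40) with a≤c, −a<b≤a
flip sign back: reduced form of f is (-27,9,-40)
g is negative-definite; reduce −g:
−g: reduced (well bottom): (31,15,36) with a≤c, −a<b≤a
flip sign back: reduced form of g is (-31,-15,-36)
reduced forms (-27, 9, -40) vs (-31, -15, -36) ⇒ inequivalent

no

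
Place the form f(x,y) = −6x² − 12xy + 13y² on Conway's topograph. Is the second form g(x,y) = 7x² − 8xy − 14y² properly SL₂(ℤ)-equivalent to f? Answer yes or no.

D₁ = 456, D₂ = 456
river cycle of f (length 10): (13, 12, -6), (-6, 12, 13), (13, 14, -5), (-5, 16, 10), (10, 4, -11), (-11, 18, 3), (3, 18, -11), (-11, 4, 10), (10, 16, -5), (-5, 14, 13)
river cycle of g (length 6): (-14, 8, 7), (7, 20, -2), (-2, 20, 7), (7, 8, -14), (-14, 20, 1), (1, 20, -14)
cycles differ ⇒ inequivalent

no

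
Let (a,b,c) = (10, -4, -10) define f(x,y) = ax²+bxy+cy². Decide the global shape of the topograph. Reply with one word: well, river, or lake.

D = b²−4ac = (-4)² − 4·10·(-10) = 416
D > 0 non-square ⇒ indefinite ⇒ periodic river

river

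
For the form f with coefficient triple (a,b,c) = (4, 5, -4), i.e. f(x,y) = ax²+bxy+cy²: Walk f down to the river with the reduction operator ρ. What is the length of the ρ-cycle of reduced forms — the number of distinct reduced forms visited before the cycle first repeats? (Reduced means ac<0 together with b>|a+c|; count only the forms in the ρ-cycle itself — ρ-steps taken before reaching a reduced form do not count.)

D = 89, ⌊√D⌋ = 9
river: ρ → (-4,3,5)
river: ρ → (5,7,-2)
river: ρ → (-2,9,1)
river: ρ → (1,9,-2)
river: ρ → (-2,7,5)
river: ρ → (5,3,-4)
river: ρ → (-4,5,4)
river: ρ → (4,3,-5)
river: ρ → (-5,7,2)
river: ρ → (2,9,-1)
river: ρ → (-1,9,2)
river: ρ → (2,7,-5)
river: ρ → (-5,3,4)
river: ρ → (4,5,-4)
ρ-cycle length = 14 (tail of 0 descent steps not counted)

14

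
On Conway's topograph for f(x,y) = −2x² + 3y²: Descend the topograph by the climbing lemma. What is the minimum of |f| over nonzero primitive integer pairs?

descent: ρ → (3,0,-2)
descent: ρ → (-2,4,1)  [lands on river]
river: ρ → (1,4,-2)
closes: descent 2, river 2
min |a| on river = 1

1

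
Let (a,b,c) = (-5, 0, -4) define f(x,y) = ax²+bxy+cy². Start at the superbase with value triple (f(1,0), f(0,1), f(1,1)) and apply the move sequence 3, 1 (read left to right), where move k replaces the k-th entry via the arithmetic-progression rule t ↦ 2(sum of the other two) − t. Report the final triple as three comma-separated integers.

start (-5,-4,-9) = (f(1,0),f(0,1),f(1,1))
replace slot 3: 2·((-5)+(-4)) − (-9) = -9 → (-5,-4,-9)
replace slot 1: 2·((-4)+(-9)) − (-5) = -21 → (-21,-4,-9)

-21,-4,-9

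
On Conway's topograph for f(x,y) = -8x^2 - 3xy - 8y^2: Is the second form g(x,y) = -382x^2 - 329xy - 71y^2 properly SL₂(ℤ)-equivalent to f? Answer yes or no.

D₁ = -247, D₂ = -247
f is negative-definite; reduce −f:
−f: reduced (well bottom): (8,3,8) with a≤c, −a<b≤a
flip sign back: reduced form of f is (-8,-3,-8)
g is negative-definite; reduce −g:
−g: flip: (382,329,71)→(71,-329,382)
−g: translate: b→-45 (≡-329 mod 142), so (71,-329,382)→(71,-45,8)
−g: flip: (71,-45,8)→(8,45,71)
−g: translate: b→-3 (≡45 mod 16), so (8,45,71)→(8,-3,8)
−g: flip: (8,-3,8)→(8,3,8)
−g: reduced (well bottom): (8,3,8) with a≤c, −a<b≤a
flip sign back: reduced form of g is (-8,-3,-8)
reduced forms (-8, -3, -8) vs (-8, -3, -8) ⇒ equivalent

yes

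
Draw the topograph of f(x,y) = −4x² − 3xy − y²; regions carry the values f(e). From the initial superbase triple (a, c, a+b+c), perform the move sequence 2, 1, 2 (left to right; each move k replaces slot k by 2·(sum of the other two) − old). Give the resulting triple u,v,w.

start (-4,-1,-8) = (f(1,0),f(0,1),f(1,1))
replace slot 2: 2·((-4)+(-8)) − (-1) = -23 → (-4,-23,-8)
replace slot 1: 2·((-23)+(-8)) − (-4) = -58 → (-58,-23,-8)
replace slot 2: 2·((-58)+(-8)) − (-23) = -109 → (-58,-109,-8)

-58,-109,-8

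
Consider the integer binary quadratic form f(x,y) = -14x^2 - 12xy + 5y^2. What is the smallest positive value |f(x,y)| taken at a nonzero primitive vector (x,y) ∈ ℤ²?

descent: ρ → (5,12,-14)  [lands on river]
river: ρ → (-14,16,3)
river: ρ → (3,20,-2)
river: ρ → (-2,20,3)
river: ρ → (3,16,-14)
river: ρ → (-14,12,5)
river: ρ → (5,18,-5)
river: ρ → (-5,12,14)
river: ρ → (14,16,-3)
river: ρ → (-3,20,2)
river: ρ → (2,20,-3)
river: ρ → (-3,16,14)
river: ρ → (14,12,-5)
river: ρ → (-5,18,5)
closes: descent 1, river 14
min |a| on river = 2

2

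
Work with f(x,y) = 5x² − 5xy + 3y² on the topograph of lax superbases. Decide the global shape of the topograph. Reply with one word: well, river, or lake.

D = b²−4ac = (-5)² − 4·5·3 = -35
D < 0 ⇒ definite ⇒ every region one sign ⇒ single well

well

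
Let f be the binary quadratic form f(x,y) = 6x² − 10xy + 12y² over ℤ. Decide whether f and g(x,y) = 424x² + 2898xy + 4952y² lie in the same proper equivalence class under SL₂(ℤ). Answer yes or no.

D₁ = -188, D₂ = -188
f: translate: b→2 (≡-10 mod 12), so (6,-10,12)→(6,2,8)
f: reduced (well bottom): (6,2,8) with a≤c, −a<b≤a
g: translate: b→354 (≡2898 mod 848), so (424,2898,4952)→(424,354,74)
g: flip: (424,354,74)→(74,-354,424)
g: translate: b→-58 (≡-354 mod 148), so (74,-354,424)→(74,-58,12)
g: flip: (74,-58,12)→(12,58,74)
g: translate: b→10 (≡58 mod 24), so (12,58,74)→(12,10,6)
g: flip: (12,10,6)→(6,-10,12)
g: translate: b→2 (≡-10 mod 12), so (6,-10,12)→(6,2,8)
g: reduced (well bottom): (6,2,8) with a≤c, −a<b≤a
reduced forms (6, 2, 8) vs (6, 2, 8) ⇒ equivalent

yes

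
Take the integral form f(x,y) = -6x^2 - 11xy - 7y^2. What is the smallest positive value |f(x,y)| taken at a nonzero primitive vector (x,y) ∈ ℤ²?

translate: b→-1 (≡11 mod 12), so (6,11,7)→(6,-1,2)
flip: (6,-1,2)→(2,1,6)
reduced (well bottom): (2,1,6) with a≤c, −a<b≤a
well minimum |f| = |-2| = 2 (negative-definite)

2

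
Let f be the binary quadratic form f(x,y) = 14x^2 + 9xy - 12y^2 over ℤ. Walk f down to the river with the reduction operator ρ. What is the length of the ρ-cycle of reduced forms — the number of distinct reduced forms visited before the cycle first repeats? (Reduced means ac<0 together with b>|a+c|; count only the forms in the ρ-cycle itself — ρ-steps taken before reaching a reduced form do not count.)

D = 753, ⌊√D⌋ = 27
river: ρ → (-12,15,11)
river: ρ → (11,7,-16)
river: ρ → (-16,25,2)
river: ρ → (2,27,-3)
river: ρ → (-3,27,2)
river: ρ → (2,25,-16)
river: ρ → (-16,7,11)
river: ρ → (11,15,-12)
river: ρ → (-12,9,14)
river: ρ → (14,19,-7)
river: ρ → (-7,23,8)
river: ρ → (8,25,-4)
river: ρ → (-4,23,14)
river: ρ → (14,5,-13)
river: ρ → (-13,21,6)
river: ρ → (6,27,-1)
river: ρ → (-1,27,6)
river: ρ → (6,21,-13)
river: ρ → (-13,5,14)
river: ρ → (14,23,-4)
river: ρ → (-4,25,8)
river: ρ → (8,23,-7)
river: ρ → (-7,19,14)
river: ρ → (14,9,-12)
ρ-cycle length = 24 (tail of 0 descent steps not counted)

24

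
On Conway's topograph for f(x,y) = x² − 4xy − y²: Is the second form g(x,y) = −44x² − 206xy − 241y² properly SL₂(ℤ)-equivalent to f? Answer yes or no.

D₁ = 20, D₂ = 20
river cycle of f (length 2): (-1, 4, 1), (1, 4, -1)
river cycle of g (length 2): (1, 4, -1), (-1, 4, 1)
cycles coincide ⇒ equivalent

yes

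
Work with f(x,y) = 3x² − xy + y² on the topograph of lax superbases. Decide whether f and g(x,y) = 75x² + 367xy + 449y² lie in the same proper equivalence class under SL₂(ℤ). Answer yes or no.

D₁ = -11, D₂ = -11
f: flip: (3,-1,1)→(1,1,3)
f: reduced (well bottom): (1,1,3) with a≤c, −a<b≤a
g: translate: b→67 (≡367 mod 150), so (75,367,449)→(75,67,15)
g: flip: (75,67,15)→(15,-67,75)
g: translate: b→-7 (≡-67 mod 30), so (15,-67,75)→(15,-7,1)
g: flip: (15,-7,1)→(1,7,15)
g: translate: b→1 (≡7 mod 2), so (1,7,15)→(1,1,3)
g: reduced (well bottom): (1,1,3) with a≤c, −a<b≤a
reduced forms (1, 1, 3) vs (1, 1, 3) ⇒ equivalent

yes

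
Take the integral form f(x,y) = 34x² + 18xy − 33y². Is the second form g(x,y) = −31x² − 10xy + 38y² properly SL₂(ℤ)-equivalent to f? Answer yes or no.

D₁ = 4812, D₂ = 4812
river cycle of f (length 14): (-33, 48, 19), (19, 66, -6), (-6, 66, 19), (19, 48, -33), (-33, 18, 34), (34, 50, -17), (-17, 52, 31), (31, 10, -38), (-38, 66, 3), (3, 66, -38), … (4 more)
river cycle of g (length 14): (38, 10, -31), (-31, 52, 17), (17, 50, -34), (-34, 18, 33), (33, 48, -19), (-19, 66, 6), (6, 66, -19), (-19, 48, 33), (33, 18, -34), (-34, 50, 17), … (4 more)
cycles differ ⇒ inequivalent

no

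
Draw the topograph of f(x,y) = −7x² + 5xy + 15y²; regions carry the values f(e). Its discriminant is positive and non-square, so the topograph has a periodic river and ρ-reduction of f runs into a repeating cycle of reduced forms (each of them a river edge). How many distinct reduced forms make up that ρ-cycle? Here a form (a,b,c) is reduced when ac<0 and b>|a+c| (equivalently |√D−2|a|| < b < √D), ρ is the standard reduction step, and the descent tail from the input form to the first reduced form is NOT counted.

D = 445, ⌊√D⌋ = 21
descent: ρ → (15,-5,-7)
descent: ρ → (-7,19,3)  [lands on river]
river: ρ → (3,17,-13)
river: ρ → (-13,9,7)
river: ρ → (7,19,-3)
river: ρ → (-3,17,13)
river: ρ → (13,9,-7)
ρ-cycle length = 6 (tail of 2 descent steps not counted)

6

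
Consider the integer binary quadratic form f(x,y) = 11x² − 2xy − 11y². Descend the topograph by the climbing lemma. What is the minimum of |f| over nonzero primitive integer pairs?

descent: ρ → (-11,2,11)  [lands on river]
river: ρ → (11,20,-2)
river: ρ → (-2,20,11)
river: ρ → (11,2,-11)
river: ρ → (-11,20,2)
river: ρ → (2,20,-11)
closes: descent 1, river 6
min |a| on river = 2

2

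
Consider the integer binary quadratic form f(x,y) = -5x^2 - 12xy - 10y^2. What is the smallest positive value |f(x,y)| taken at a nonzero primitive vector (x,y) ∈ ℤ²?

translate: b→2 (≡12 mod 10), so (5,12,10)→(5,2,3)
flip: (5,2,3)→(3,-2,5)
reduced (well bottom): (3,-2,5) with a≤c, −a<b≤a
well minimum |f| = |-3| = 3 (negative-definite)

3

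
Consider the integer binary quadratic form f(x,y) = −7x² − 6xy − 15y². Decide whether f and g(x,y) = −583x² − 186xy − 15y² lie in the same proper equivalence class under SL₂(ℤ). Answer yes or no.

D₁ = -384, D₂ = -384
f is negative-definite; reduce −f:
−f: reduced (well bottom): (7,6,15) with a≤c, −a<b≤a
flip sign back: reduced form of f is (-7,-6,-15)
g is negative-definite; reduce −g:
−g: flip: (583,186,15)→(15,-186,583)
−g: translate: b→-6 (≡-186 mod 30), so (15,-186,583)→(15,-6,7)
−g: flip: (15,-6,7)→(7,6,15)
−g: reduced (well bottom): (7,6,15) with a≤c, −a<b≤a
flip sign back: reduced form of g is (-7,-6,-15)
reduced forms (-7, -6, -15) vs (-7, -6, -15) ⇒ equivalent

yes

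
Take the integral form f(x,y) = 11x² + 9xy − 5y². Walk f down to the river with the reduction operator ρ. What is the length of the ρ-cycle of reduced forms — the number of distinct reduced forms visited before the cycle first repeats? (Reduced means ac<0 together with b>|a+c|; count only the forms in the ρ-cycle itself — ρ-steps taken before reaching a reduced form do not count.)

D = 301, ⌊√D⌋ = 17
river: ρ → (-5,11,9)
river: ρ → (9,7,-7)
river: ρ → (-7,7,9)
river: ρ → (9,11,-5)
river: ρ → (-5,9,11)
river: ρ → (11,13,-3)
river: ρ → (-3,17,1)
river: ρ → (1,17,-3)
river: ρ → (-3,13,11)
river: ρ → (11,9,-5)
ρ-cycle length = 10 (tail of 0 descent steps not counted)

10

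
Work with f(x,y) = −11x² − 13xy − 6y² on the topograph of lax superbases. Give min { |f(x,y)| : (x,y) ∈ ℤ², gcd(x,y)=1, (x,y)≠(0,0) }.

translate: b→-9 (≡13 mod 22), so (11,13,6)→(11,-9,4)
flip: (11,-9,4)→(4,9,11)
translate: b→1 (≡9 mod 8), so (4,9,11)→(4,1,6)
reduced (well bottom): (4,1,6) with a≤c, −a<b≤a
well minimum |f| = |-4| = 4 (negative-definite)

4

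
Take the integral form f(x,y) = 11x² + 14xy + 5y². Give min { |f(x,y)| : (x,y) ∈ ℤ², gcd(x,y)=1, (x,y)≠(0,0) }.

translate: b→-8 (≡14 mod 22), so (11,14,5)→(11,-8,2)
flip: (11,-8,2)→(2,8,11)
translate: b→0 (≡8 mod 4), so (2,8,11)→(2,0,3)
reduced (well bottom): (2,0,3) with a≤c, −a<b≤a
well minimum = a = 2

2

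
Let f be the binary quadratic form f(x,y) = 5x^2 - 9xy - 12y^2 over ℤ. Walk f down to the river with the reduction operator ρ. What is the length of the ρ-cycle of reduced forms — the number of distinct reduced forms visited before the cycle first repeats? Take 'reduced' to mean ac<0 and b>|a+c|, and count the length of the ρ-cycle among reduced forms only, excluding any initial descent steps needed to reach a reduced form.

D = 321, ⌊√D⌋ = 17
descent: ρ → (-12,9,5)  [lands on river]
river: ρ → (5,11,-10)
river: ρ → (-10,9,6)
river: ρ → (6,15,-4)
river: ρ → (-4,17,2)
river: ρ → (2,15,-12)
ρ-cycle length = 6 (tail of 1 descent step not counted)

6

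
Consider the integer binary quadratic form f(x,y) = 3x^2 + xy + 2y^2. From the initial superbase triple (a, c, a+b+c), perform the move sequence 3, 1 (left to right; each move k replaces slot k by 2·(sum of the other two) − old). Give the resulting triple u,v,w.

start (3,2,6) = (f(1,0),f(0,1),f(1,1))
replace slot 3: 2·(3+2) − 6 = 4 → (3,2,4)
replace slot 1: 2·(2+4) − 3 = 9 → (9,2,4)

9,2,4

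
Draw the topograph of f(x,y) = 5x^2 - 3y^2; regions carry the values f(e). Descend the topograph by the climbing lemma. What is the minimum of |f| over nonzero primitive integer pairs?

descent: ρ → (-3,6,2)  [lands on river]
river: ρ → (2,6,-3)
closes: descent 1, river 2
min |a| on river = 2

2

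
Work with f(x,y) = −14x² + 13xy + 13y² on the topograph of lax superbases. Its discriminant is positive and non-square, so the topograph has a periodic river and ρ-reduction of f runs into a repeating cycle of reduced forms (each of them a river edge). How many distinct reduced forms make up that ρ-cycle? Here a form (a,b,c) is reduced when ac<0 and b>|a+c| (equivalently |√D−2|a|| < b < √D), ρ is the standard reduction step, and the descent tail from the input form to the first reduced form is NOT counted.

D = 897, ⌊√D⌋ = 29
river: ρ → (13,13,-14)
river: ρ → (-14,15,12)
river: ρ → (12,9,-17)
river: ρ → (-17,25,4)
river: ρ → (4,23,-23)
river: ρ → (-23,23,4)
river: ρ → (4,25,-17)
river: ρ → (-17,9,12)
river: ρ → (12,15,-14)
river: ρ → (-14,13,13)
ρ-cycle length = 10 (tail of 0 descent steps not counted)

10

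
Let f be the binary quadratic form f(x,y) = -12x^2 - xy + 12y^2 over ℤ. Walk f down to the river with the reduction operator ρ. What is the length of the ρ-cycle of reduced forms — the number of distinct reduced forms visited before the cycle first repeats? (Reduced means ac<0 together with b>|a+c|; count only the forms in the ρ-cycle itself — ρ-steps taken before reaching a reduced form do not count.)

D = 577, ⌊√D⌋ = 24
descent: ρ → (12,1,-12)  [lands on river]
river: ρ → (-12,23,1)
river: ρ → (1,23,-12)
river: ρ → (-12,1,12)
river: ρ → (12,23,-1)
river: ρ → (-1,23,12)
ρ-cycle length = 6 (tail of 1 descent step not counted)

6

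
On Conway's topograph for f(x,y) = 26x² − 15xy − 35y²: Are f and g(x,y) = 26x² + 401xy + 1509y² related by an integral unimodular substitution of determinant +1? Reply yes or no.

D₁ = 3865, D₂ = 3865
river cycle of f (length 90): (-35, 15, 26), (26, 37, -24), (-24, 59, 4), (4, 61, -9), (-9, 47, 46), (46, 45, -10), (-10, 55, 21), (21, 29, -36), (-36, 43, 14), (14, 41, -39), … (80 more)
river cycle of g (length 90): (26, 37, -24), (-24, 59, 4), (4, 61, -9), (-9, 47, 46), (46, 45, -10), (-10, 55, 21), (21, 29, -36), (-36, 43, 14), (14, 41, -39), (-39, 37, 16), … (80 more)
cycles coincide ⇒ equivalent

yes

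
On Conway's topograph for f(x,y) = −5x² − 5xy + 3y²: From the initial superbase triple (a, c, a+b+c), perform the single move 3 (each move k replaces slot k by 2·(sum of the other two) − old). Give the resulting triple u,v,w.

start (-5,3,-7) = (f(1,0),f(0,1),f(1,1))
replace slot 3: 2·((-5)+3) − (-7) = 3 → (-5,3,3)

-5,3,3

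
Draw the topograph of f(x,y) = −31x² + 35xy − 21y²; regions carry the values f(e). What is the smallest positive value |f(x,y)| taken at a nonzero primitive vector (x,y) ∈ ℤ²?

translate: b→27 (≡-35 mod 62), so (31,-35,21)→(31,27,17)
flip: (31,27,17)→(17,-27,31)
translate: b→7 (≡-27 mod 34), so (17,-27,31)→(17,7,21)
reduced (well bottom): (17,7,21) with a≤c, −a<b≤a
well minimum |f| = |-17| = 17 (negative-definite)

17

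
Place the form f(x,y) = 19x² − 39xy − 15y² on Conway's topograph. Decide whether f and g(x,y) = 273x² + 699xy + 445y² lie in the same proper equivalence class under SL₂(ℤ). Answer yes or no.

D₁ = 2661, D₂ = 2661
river cycle of f (length 24): (-15, 39, 19), (19, 37, -17), (-17, 31, 25), (25, 19, -23), (-23, 27, 21), (21, 15, -29), (-29, 43, 7), (7, 41, -35), (-35, 29, 13), (13, 49, -5), … (14 more)
river cycle of g (length 24): (19, 37, -17), (-17, 31, 25), (25, 19, -23), (-23, 27, 21), (21, 15, -29), (-29, 43, 7), (7, 41, -35), (-35, 29, 13), (13, 49, -5), (-5, 51, 3), … (14 more)
cycles coincide ⇒ equivalent

yes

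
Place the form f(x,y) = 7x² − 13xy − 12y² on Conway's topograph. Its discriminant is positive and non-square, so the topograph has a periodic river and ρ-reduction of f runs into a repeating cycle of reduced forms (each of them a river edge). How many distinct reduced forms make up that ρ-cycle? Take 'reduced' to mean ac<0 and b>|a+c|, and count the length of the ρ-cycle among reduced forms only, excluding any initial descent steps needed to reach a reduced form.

D = 505, ⌊√D⌋ = 22
descent: ρ → (-12,13,7)  [lands on river]
river: ρ → (7,15,-10)
river: ρ → (-10,5,12)
river: ρ → (12,19,-3)
river: ρ → (-3,17,18)
river: ρ → (18,19,-2)
river: ρ → (-2,21,8)
river: ρ → (8,11,-12)
ρ-cycle length = 8 (tail of 1 descent step not counted)

8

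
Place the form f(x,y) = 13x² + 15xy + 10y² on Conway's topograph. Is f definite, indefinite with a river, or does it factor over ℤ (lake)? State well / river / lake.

D = b²−4ac = 15² − 4·13·10 = -295
D < 0 ⇒ definite ⇒ every region one sign ⇒ single well

well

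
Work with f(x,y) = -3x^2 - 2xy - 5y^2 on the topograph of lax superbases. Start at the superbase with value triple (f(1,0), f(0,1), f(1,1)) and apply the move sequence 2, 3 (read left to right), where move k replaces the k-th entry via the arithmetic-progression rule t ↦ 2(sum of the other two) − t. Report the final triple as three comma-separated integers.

start (-3,-5,-10) = (f(1,0),f(0,1),f(1,1))
replace slot 2: 2·((-3)+(-10)) − (-5) = -21 → (-3,-21,-10)
replace slot 3: 2·((-3)+(-21)) − (-10) = -38 → (-3,-21,-38)

-3,-21,-38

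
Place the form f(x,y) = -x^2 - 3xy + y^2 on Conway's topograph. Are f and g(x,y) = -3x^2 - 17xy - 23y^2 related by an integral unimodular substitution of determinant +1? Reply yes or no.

D₁ = 13, D₂ = 13
river cycle of f (length 2): (1, 3, -1), (-1, 3, 1)
river cycle of g (length 2): (1, 3, -1), (-1, 3, 1)
cycles coincide ⇒ equivalent

yes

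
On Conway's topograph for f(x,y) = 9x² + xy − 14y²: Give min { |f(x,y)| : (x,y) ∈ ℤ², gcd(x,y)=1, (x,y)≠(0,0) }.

descent: ρ → (-14,-1,9)
descent: ρ → (9,19,-4)  [lands on river]
river: ρ → (-4,21,4)
river: ρ → (4,19,-9)
river: ρ → (-9,17,6)
river: ρ → (6,19,-6)
river: ρ → (-6,17,9)
closes: descent 2, river 6
min |a| on river = 4

4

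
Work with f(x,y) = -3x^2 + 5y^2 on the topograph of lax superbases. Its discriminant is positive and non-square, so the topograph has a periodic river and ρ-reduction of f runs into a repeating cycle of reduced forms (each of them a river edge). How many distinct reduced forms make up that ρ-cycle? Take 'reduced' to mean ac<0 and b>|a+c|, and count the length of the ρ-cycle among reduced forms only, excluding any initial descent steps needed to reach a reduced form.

D = 60, ⌊√D⌋ = 7
descent: ρ → (5,0,-3)
descent: ρ → (-3,6,2)  [lands on river]
river: ρ → (2,6,-3)
ρ-cycle length = 2 (tail of 2 descent steps not counted)

2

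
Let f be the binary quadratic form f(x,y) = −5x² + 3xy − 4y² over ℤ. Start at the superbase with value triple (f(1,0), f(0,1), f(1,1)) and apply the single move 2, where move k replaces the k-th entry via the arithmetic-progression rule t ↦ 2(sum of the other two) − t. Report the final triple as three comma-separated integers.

start (-5,-4,-6) = (f(1,0),f(0,1),f(1,1))
replace slot 2: 2·((-5)+(-6)) − (-4) = -18 → (-5,-18,-6)

-5,-18,-6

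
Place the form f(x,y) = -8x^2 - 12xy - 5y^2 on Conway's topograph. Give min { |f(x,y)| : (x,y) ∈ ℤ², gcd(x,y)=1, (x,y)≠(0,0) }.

translate: b→-4 (≡12 mod 16), so (8,12,5)→(8,-4,1)
flip: (8,-4,1)→(1,4,8)
translate: b→0 (≡4 mod 2), so (1,4,8)→(1,0,4)
reduced (well bottom): (1,0,4) with a≤c, −a<b≤a
well minimum |f| = |-1| = 1 (negative-definite)

1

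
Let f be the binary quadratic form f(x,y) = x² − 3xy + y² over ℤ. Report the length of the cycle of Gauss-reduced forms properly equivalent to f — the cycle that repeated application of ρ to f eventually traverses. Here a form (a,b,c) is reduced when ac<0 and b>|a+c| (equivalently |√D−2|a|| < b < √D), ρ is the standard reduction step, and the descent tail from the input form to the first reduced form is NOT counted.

D = 5, ⌊√D⌋ = 2
descent: ρ → (1,1,-1)  [lands on river]
river: ρ → (-1,1,1)
ρ-cycle length = 2 (tail of 1 descent step not counted)

2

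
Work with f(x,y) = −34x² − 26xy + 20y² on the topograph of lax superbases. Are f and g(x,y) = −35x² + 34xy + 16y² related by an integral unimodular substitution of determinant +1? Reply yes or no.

D₁ = 3396, D₂ = 3396
river cycle of f (length 34): (20, 26, -34), (-34, 42, 12), (12, 54, -10), (-10, 46, 32), (32, 18, -24), (-24, 30, 26), (26, 22, -28), (-28, 34, 20), (20, 46, -16), (-16, 50, 14), … (24 more)
river cycle of g (length 30): (16, 30, -39), (-39, 48, 7), (7, 50, -32), (-32, 14, 25), (25, 36, -21), (-21, 48, 13), (13, 56, -5), (-5, 54, 24), (24, 42, -17), (-17, 26, 40), … (20 more)
cycles differ ⇒ inequivalent

no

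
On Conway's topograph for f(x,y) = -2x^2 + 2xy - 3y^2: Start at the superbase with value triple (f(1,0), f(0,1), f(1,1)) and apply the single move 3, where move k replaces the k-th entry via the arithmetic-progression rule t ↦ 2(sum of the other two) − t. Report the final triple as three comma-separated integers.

start (-2,-3,-3) = (f(1,0),f(0,1),f(1,1))
replace slot 3: 2·((-2)+(-3)) − (-3) = -7 → (-2,-3,-7)

-2,-3,-7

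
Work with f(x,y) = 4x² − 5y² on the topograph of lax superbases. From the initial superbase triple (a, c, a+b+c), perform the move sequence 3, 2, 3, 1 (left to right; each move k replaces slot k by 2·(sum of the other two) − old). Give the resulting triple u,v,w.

start (4,-5,-1) = (f(1,0),f(0,1),f(1,1))
replace slot 3: 2·(4+(-5)) − (-1) = -1 → (4,-5,-1)
replace slot 2: 2·(4+(-1)) − (-5) = 11 → (4,11,-1)
replace slot 3: 2·(4+11) − (-1) = 31 → (4,11,31)
replace slot 1: 2·(11+31) − 4 = 80 → (80,11,31)

80,11,31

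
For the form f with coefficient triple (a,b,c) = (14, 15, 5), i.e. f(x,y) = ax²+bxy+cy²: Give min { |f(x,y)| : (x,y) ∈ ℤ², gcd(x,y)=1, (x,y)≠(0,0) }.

translate: b→-13 (≡15 mod 28), so (14,15,5)→(14,-13,4)
flip: (14,-13,4)→(4,13,14)
translate: b→-3 (≡13 mod 8), so (4,13,14)→(4,-3,4)
flip: (4,-3,4)→(4,3,4)
reduced (well bottom): (4,3,4) with a≤c, −a<b≤a
well minimum = a = 4

4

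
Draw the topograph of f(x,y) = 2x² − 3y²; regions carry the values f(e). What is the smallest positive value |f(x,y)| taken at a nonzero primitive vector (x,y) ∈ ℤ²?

descent: ρ → (-3,0,2)
descent: ρ → (2,4,-1)  [lands on river]
river: ρ → (-1,4,2)
closes: descent 2, river 2
min |a| on river = 1

1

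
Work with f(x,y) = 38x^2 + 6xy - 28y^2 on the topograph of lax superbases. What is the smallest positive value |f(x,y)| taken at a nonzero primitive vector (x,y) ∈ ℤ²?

descent: ρ → (-28,50,16)  [lands on river]
river: ρ → (16,46,-34)
river: ρ → (-34,22,28)
river: ρ → (28,34,-28)
river: ρ → (-28,22,34)
river: ρ → (34,46,-16)
river: ρ → (-16,50,28)
river: ρ → (28,62,-4)
river: ρ → (-4,58,58)
river: ρ → (58,58,-4)
river: ρ → (-4,62,28)
river: ρ → (28,50,-16)
river: ρ → (-16,46,34)
river: ρ → (34,22,-28)
river: ρ → (-28,34,28)
river: ρ → (28,22,-34)
river: ρ → (-34,46,16)
river: ρ → (16,50,-28)
river: ρ → (-28,62,4)
river: ρ → (4,58,-58)
river: ρ → (-58,58,4)
river: ρ → (4,62,-28)
closes: descent 1, river 22
min |a| on river = 4

4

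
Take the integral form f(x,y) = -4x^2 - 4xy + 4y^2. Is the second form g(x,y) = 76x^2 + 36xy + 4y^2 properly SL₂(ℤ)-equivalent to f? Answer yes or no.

D₁ = 80, D₂ = 80
river cycle of f (length 2): (4, 4, -4), (-4, 4, 4)
river cycle of g (length 2): (4, 4, -4), (-4, 4, 4)
cycles coincide ⇒ equivalent

yes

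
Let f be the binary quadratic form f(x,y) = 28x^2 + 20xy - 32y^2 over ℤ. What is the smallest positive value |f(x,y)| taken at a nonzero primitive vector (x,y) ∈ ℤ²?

river: ρ → (-32,44,16)
river: ρ → (16,52,-20)
river: ρ → (-20,28,40)
river: ρ → (40,52,-8)
river: ρ → (-8,60,12)
river: ρ → (12,60,-8)
river: ρ → (-8,52,40)
river: ρ → (40,28,-20)
river: ρ → (-20,52,16)
river: ρ → (16,44,-32)
river: ρ → (-32,20,28)
river: ρ → (28,36,-24)
river: ρ → (-24,60,4)
river: ρ → (4,60,-24)
river: ρ → (-24,36,28)
river: ρ → (28,20,-32)
closes: descent 0, river 16
min |a| on river = 4

4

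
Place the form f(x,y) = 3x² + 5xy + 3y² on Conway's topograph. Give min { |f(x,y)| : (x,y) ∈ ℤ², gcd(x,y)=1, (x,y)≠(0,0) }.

translate: b→-1 (≡5 mod 6), so (3,5,3)→(3,-1,1)
flip: (3,-1,1)→(1,1,3)
reduced (well bottom): (1,1,3) with a≤c, −a<b≤a
well minimum = a = 1

1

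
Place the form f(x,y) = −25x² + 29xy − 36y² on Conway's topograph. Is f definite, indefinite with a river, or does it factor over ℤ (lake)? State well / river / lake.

D = b²−4ac = 29² − 4·(-25)·(-36) = -2759
D < 0 ⇒ definite ⇒ every region one sign ⇒ single well

well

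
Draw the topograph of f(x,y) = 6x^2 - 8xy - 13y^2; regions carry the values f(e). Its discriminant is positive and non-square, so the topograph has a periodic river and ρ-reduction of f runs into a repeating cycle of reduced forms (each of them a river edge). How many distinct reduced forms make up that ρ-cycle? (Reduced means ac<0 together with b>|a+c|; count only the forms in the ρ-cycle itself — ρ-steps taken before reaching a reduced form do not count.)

D = 376, ⌊√D⌋ = 19
descent: ρ → (-13,8,6)  [lands on river]
river: ρ → (6,16,-5)
river: ρ → (-5,14,9)
river: ρ → (9,4,-10)
river: ρ → (-10,16,3)
river: ρ → (3,14,-15)
river: ρ → (-15,16,2)
river: ρ → (2,16,-15)
river: ρ → (-15,14,3)
river: ρ → (3,16,-10)
river: ρ → (-10,4,9)
river: ρ → (9,14,-5)
river: ρ → (-5,16,6)
river: ρ → (6,8,-13)
river: ρ → (-13,18,1)
river: ρ → (1,18,-13)
ρ-cycle length = 16 (tail of 1 descent step not counted)

16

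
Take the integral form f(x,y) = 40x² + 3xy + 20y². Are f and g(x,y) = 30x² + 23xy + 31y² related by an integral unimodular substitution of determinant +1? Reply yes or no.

D₁ = -3191, D₂ = -3191
f: flip: (40,3,20)→(20,-3,40)
f: reduced (well bottom): (20,-3,40) with a≤c, −a<b≤a
g: reduced (well bottom): (30,23,31) with a≤c, −a<b≤a
reduced forms (20, -3, 40) vs (30, 23, 31) ⇒ inequivalent

no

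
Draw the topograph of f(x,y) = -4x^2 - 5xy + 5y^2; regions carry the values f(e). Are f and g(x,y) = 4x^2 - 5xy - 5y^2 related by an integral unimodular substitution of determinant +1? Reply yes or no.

D₁ = 105, D₂ = 105
river cycle of f (length 6): (5, 5, -4), (-4, 3, 6), (6, 9, -1), (-1, 9, 6), (6, 3, -4), (-4, 5, 5)
river cycle of g (length 6): (-5, 5, 4), (4, 3, -6), (-6, 9, 1), (1, 9, -6), (-6, 3, 4), (4, 5, -5)
cycles differ ⇒ inequivalent

no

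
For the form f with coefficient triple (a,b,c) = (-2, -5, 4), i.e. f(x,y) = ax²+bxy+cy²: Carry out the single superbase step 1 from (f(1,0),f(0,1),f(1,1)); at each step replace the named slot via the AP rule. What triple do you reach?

start (-2,4,-3) = (f(1,0),f(0,1),f(1,1))
replace slot 1: 2·(4+(-3)) − (-2) = 4 → (4,4,-3)

4,4,-3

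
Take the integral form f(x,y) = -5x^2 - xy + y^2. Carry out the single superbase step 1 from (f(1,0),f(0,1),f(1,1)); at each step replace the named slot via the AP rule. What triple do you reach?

start (-5,1,-5) = (f(1,0),f(0,1),f(1,1))
replace slot 1: 2·(1+(-5)) − (-5) = -3 → (-3,1,-5)

-3,1,-5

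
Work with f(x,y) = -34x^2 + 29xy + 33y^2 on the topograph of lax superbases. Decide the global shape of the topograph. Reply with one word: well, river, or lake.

D = b²−4ac = 29² − 4·(-34)·33 = 5329
D = 73² is a perfect square ⇒ form factors over ℤ ⇒ lakes

lake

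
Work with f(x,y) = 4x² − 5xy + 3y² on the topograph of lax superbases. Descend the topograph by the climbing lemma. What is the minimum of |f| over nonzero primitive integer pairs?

translate: b→3 (≡-5 mod 8), so (4,-5,3)→(4,3,2)
flip: (4,3,2)→(2,-3,4)
translate: b→1 (≡-3 mod 4), so (2,-3,4)→(2,1,3)
reduced (well bottom): (2,1,3) with a≤c, −a<b≤a
well minimum = a = 2

2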